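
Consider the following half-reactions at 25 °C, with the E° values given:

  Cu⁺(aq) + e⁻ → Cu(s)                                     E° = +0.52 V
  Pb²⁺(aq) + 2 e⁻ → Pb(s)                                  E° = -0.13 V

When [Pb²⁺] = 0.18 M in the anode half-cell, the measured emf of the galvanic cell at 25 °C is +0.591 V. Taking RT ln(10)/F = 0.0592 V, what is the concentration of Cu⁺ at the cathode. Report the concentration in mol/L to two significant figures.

0.043 M

Cu⁺/Cu is the cathode, Pb²⁺/Pb the anode: E°cell = +0.65 V, n = 2.
Overall reaction: 2 Cu⁺(aq) + Pb(s) → 2 Cu(s) + Pb²⁺(aq); Q = [Pb²⁺]^1/[Cu⁺]^2.
From E = E° − (0.0592/n) log Q: log Q = (E° − E)·n/0.0592 = (+0.65 − (+0.591))·2/0.0592 = 1.9932.
So 2·log[Cu⁺] = 1·log(0.18) − log Q = -0.7447 − (1.9932) = -2.7379; log[Cu⁺] = -2.7379 / 2 = -1.3689; [Cu⁺] = 10^(-1.3689) ≈ 0.043 M.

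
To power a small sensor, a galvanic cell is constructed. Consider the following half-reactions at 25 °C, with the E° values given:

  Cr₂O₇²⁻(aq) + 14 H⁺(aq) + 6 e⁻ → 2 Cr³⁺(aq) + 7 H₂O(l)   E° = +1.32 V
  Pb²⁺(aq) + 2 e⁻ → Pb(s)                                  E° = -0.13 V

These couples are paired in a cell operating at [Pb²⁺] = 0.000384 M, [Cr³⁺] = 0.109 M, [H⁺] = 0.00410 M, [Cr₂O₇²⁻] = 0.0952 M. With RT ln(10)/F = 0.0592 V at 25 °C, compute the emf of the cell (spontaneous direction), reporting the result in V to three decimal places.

Cr₂O₇²⁻/Cr³⁺ is the cathode (higher E°), Pb²⁺/Pb the anode: E°cell = +1.32 − (-0.13) = +1.45 V, n = 6.
Overall: Cr₂O₇²⁻(aq) + 14 H⁺(aq) + 3 Pb(s) → 2 Cr³⁺(aq) + 7 H₂O(l) + 3 Pb²⁺(aq)
Q = [Cr³⁺]^2·[Pb²⁺]^3 / ([Cr₂O₇²⁻]·[H⁺]^14); log Q = 22.270.
E = E° − (0.0592/n) log Q = +1.45 − (0.0592/6)(22.270) = +1.230 V.

+1.230 V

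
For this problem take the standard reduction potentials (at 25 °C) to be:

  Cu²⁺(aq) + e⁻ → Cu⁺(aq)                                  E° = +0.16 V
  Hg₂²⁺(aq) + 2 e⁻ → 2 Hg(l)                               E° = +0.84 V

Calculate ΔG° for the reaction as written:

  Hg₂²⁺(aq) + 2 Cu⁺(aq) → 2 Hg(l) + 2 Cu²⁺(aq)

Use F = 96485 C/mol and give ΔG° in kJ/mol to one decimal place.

-131.2 kJ/mol

As written, Hg₂²⁺/Hg is reduced (cathode) and Cu²⁺/Cu⁺ is oxidised (anode), so E°cell = (+0.84) − (+0.16) = +0.68 V.
Balancing electrons gives n = 2.
ΔG° = −nFE° = −(2)(96485)(+0.68) = -131,220 J = -131.2 kJ/mol.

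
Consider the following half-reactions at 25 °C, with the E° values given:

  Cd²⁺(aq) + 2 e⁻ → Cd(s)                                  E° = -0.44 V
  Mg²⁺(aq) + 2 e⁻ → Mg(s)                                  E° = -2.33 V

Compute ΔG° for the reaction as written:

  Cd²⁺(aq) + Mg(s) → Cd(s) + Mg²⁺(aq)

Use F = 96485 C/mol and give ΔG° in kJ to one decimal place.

As written, Cd²⁺/Cd is reduced (cathode) and Mg²⁺/Mg is oxidised (anode), so E°cell = (-0.44) − (-2.33) = +1.89 V.
Balancing electrons gives n = 2.
ΔG° = −nFE° = −(2)(96485)(+1.89) = -364,713 J = -364.7 kJ.

-364.7 kJ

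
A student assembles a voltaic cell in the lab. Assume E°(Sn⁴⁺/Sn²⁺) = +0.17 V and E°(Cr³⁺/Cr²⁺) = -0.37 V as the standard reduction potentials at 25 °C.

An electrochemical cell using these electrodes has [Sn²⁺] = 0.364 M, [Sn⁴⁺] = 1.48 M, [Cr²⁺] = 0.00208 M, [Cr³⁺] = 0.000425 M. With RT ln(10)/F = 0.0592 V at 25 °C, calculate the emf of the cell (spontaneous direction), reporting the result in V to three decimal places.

Sn⁴⁺/Sn²⁺ is the cathode (higher E°), Cr³⁺/Cr²⁺ the anode: E°cell = +0.17 − (-0.37) = +0.54 V, n = 2.
Overall: Sn⁴⁺(aq) + 2 Cr²⁺(aq) → Sn²⁺(aq) + 2 Cr³⁺(aq)
Q = [Sn²⁺]·[Cr³⁺]^2 / ([Sn⁴⁺]·[Cr²⁺]^2); log Q = -1.989.
E = E° − (0.0592/n) log Q = +0.54 − (0.0592/2)(-1.989) = +0.599 V.

+0.599 V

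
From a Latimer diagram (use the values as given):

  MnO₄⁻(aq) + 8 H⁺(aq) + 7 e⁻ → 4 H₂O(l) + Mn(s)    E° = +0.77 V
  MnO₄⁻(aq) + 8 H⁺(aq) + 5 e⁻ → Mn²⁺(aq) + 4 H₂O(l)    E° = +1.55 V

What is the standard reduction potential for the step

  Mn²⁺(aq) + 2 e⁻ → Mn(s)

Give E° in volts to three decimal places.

-1.180 V

Sequential free energies add, so n₃E°₃ = n₁E°₁ + n₂E°₂.
With n₃ = 7, and the known step contributing 5×(+1.55) V, the unknown satisfies 2·E° = 7×(+0.77) − 5×(+1.55) = -2.360.
E° = -2.360 / 2 = -1.180 V.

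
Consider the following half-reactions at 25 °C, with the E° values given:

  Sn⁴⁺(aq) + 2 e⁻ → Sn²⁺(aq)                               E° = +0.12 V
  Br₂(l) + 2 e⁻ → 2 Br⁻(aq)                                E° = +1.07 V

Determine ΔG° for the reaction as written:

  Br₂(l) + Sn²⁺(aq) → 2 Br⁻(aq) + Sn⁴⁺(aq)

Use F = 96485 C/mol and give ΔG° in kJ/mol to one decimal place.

As written, Br₂/Br⁻ is reduced (cathode) and Sn⁴⁺/Sn²⁺ is oxidised (anode), so E°cell = (+1.07) − (+0.12) = +0.95 V.
Balancing electrons gives n = 2.
ΔG° = −nFE° = −(2)(96485)(+0.95) = -183,322 J = -183.3 kJ/mol.

-183.3 kJ/mol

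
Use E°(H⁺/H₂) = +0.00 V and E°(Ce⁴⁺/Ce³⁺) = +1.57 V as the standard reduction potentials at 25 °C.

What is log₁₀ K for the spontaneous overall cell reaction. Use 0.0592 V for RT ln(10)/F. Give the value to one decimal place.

Cathode: Ce⁴⁺/Ce³⁺; anode: H⁺/H₂. E°cell = +1.57 V, n = 2.
log K = nE°cell / 0.0592 = (2)(+1.57) / 0.0592 = 53.0.

53.0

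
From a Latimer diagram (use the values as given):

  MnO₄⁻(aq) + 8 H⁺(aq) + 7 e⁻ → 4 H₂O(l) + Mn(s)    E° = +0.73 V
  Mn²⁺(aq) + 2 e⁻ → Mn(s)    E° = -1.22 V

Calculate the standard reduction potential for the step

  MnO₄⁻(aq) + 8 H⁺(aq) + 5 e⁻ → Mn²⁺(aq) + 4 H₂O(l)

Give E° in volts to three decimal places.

+1.510 V

Sequential free energies add, so n₃E°₃ = n₁E°₁ + n₂E°₂.
With n₃ = 7, and the known step contributing 2×(-1.22) V, the unknown satisfies 5·E° = 7×(+0.73) − 2×(-1.22) = +7.550.
E° = +7.550 / 5 = +1.510 V.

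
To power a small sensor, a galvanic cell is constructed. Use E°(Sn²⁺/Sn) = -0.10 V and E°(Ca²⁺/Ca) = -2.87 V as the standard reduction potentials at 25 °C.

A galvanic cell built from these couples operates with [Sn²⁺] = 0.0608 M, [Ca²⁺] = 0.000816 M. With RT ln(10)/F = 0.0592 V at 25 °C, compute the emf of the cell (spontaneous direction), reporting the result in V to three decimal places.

+2.825 V

Sn²⁺/Sn is the cathode (higher E°), Ca²⁺/Ca the anode: E°cell = -0.10 − (-2.87) = +2.77 V, n = 2.
Overall: Sn²⁺(aq) + Ca(s) → Sn(s) + Ca²⁺(aq)
Q = [Ca²⁺] / ([Sn²⁺]); log Q = -1.872.
E = E° − (0.0592/n) log Q = +2.77 − (0.0592/2)(-1.872) = +2.825 V.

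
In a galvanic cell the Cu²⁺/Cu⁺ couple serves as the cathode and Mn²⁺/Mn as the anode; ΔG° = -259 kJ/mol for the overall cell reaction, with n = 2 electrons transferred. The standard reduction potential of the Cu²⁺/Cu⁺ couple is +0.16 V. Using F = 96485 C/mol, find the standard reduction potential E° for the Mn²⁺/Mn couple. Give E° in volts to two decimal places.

-1.18 V

E°cell = −ΔG°/(nF) = −(-259×10³)/((2)(96485)) = +1.342 V.
Since Cu²⁺/Cu⁺ is the cathode and Mn²⁺/Mn the anode, E°cell = E°(Cu²⁺/Cu⁺) − E°(Mn²⁺/Mn).
So E°(Mn²⁺/Mn) = E°(Cu²⁺/Cu⁺) − E°cell = (+0.16) − (+1.342) = -1.18 V.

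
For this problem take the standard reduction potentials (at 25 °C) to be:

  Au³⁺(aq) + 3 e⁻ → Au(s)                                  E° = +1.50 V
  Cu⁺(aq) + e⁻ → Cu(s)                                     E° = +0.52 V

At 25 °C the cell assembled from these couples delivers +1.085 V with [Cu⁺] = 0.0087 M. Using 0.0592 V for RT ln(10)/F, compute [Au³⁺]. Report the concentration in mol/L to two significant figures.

Au³⁺/Au is the cathode, Cu⁺/Cu the anode: E°cell = +0.98 V, n = 3.
Overall reaction: Au³⁺(aq) + 3 Cu(s) → Au(s) + 3 Cu⁺(aq); Q = [Cu⁺]^3/[Au³⁺]^1.
From E = E° − (0.0592/n) log Q: log Q = (E° − E)·n/0.0592 = (+0.98 − (+1.085))·3/0.0592 = -5.3209.
So 1·log[Au³⁺] = 3·log(0.0087) − log Q = -6.1814 − (-5.3209) = -0.8605; [Au³⁺] = 10^(-0.8605) ≈ 0.14 M.

0.14 M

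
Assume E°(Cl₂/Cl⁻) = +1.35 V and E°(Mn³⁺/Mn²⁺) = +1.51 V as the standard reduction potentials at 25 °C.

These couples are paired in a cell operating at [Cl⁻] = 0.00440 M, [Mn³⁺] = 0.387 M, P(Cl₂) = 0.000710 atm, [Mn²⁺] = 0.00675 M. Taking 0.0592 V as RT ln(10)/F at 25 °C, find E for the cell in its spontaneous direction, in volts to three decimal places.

Mn³⁺/Mn²⁺ is the cathode (higher E°), Cl₂/Cl⁻ the anode: E°cell = +1.51 − (+1.35) = +0.16 V, n = 2.
Overall: 2 Mn³⁺(aq) + 2 Cl⁻(aq) → 2 Mn²⁺(aq) + Cl₂(g)
Q = [Mn²⁺]^2·P(Cl₂) / ([Mn³⁺]^2·[Cl⁻]^2); log Q = -1.952.
E = E° − (0.0592/n) log Q = +0.16 − (0.0592/2)(-1.952) = +0.218 V.

+0.218 V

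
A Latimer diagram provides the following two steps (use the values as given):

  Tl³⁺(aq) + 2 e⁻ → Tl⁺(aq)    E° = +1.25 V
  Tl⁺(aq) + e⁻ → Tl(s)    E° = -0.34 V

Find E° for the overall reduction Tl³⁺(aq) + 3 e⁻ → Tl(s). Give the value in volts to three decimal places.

Since ΔG° = −nFE° is additive over sequential reductions, n₃E°₃ = n₁E°₁ + n₂E°₂.
E°₃ = (2×+1.25 + 1×-0.34) / 3 = (+2.160) / 3 = +0.720 V.

+0.720 V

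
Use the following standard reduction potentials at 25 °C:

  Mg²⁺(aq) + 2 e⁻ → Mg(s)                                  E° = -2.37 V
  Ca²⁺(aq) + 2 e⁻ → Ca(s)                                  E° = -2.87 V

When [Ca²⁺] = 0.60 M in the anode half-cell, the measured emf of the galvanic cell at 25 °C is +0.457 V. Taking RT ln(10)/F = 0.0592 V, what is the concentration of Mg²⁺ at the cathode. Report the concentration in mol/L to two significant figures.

Mg²⁺/Mg is the cathode, Ca²⁺/Ca the anode: E°cell = +0.50 V, n = 2.
Overall reaction: Mg²⁺(aq) + Ca(s) → Mg(s) + Ca²⁺(aq); Q = [Ca²⁺]^1/[Mg²⁺]^1.
From E = E° − (0.0592/n) log Q: log Q = (E° − E)·n/0.0592 = (+0.50 − (+0.457))·2/0.0592 = 1.4527.
So 1·log[Mg²⁺] = 1·log(0.6) − log Q = -0.2218 − (1.4527) = -1.6745; [Mg²⁺] = 10^(-1.6745) ≈ 0.021 M.

0.021 M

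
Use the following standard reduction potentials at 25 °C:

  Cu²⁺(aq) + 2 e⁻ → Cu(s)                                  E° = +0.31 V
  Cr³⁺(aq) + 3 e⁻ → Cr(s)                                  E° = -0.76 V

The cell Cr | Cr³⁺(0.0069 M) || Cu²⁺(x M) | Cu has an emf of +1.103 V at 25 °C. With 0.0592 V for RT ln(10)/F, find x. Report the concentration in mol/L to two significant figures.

Cu²⁺/Cu is the cathode, Cr³⁺/Cr the anode: E°cell = +1.07 V, n = 6.
Overall reaction: 3 Cu²⁺(aq) + 2 Cr(s) → 3 Cu(s) + 2 Cr³⁺(aq); Q = [Cr³⁺]^2/[Cu²⁺]^3.
From E = E° − (0.0592/n) log Q: log Q = (E° − E)·n/0.0592 = (+1.07 − (+1.103))·6/0.0592 = -3.3446.
So 3·log[Cu²⁺] = 2·log(0.0069) − log Q = -4.3223 − (-3.3446) = -0.9777; log[Cu²⁺] = -0.9777 / 3 = -0.3259; [Cu²⁺] = 10^(-0.3259) ≈ 0.47 M.

0.47 M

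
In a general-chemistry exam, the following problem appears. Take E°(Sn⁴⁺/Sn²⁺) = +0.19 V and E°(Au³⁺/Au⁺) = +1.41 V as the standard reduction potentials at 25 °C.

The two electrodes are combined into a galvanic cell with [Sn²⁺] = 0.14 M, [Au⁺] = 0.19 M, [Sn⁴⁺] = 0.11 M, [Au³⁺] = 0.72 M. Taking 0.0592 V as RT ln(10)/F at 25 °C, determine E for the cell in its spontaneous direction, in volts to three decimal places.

+1.240 V

Au³⁺/Au⁺ is the cathode (higher E°), Sn⁴⁺/Sn²⁺ the anode: E°cell = +1.41 − (+0.19) = +1.22 V, n = 2.
Overall: Au³⁺(aq) + Sn²⁺(aq) → Au⁺(aq) + Sn⁴⁺(aq)
Q = [Au⁺]·[Sn⁴⁺] / ([Au³⁺]·[Sn²⁺]); log Q = -0.683.
E = E° − (0.0592/n) log Q = +1.22 − (0.0592/2)(-0.683) = +1.240 V.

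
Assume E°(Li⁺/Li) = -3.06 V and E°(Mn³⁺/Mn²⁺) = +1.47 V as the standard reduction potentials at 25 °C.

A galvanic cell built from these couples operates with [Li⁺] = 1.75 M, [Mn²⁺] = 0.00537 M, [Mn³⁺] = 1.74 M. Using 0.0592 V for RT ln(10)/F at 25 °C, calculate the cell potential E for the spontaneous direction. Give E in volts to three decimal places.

+4.664 V

Mn³⁺/Mn²⁺ is the cathode (higher E°), Li⁺/Li the anode: E°cell = +1.47 − (-3.06) = +4.53 V, n = 1.
Overall: Mn³⁺(aq) + Li(s) → Mn²⁺(aq) + Li⁺(aq)
Q = [Mn²⁺]·[Li⁺] / ([Mn³⁺]); log Q = -2.268.
E = E° − (0.0592/n) log Q = +4.53 − (0.0592/1)(-2.268) = +4.664 V.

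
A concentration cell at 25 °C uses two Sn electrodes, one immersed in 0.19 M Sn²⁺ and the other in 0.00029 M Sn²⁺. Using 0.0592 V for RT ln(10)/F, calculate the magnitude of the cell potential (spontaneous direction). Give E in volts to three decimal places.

For a concentration cell E°cell = 0. The 0.19 M side is the cathode (reduction is favoured where [Sn²⁺] is higher).
With n = 2, E = −(0.0592/2) log([Sn²⁺]ₐₙ/[Sn²⁺]꜀ₐₜ) = −(0.0592/2) log(0.00029/0.19) = −(0.0592/2)(-2.816) = +0.083 V.

+0.083 V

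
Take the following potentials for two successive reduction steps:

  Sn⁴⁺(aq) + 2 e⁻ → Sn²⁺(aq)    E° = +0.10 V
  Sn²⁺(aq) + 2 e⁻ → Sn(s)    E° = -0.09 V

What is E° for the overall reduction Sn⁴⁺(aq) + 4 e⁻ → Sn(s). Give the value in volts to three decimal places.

+0.005 V

Standard free energies of sequential steps add: ΔG°₃ = ΔG°₁ + ΔG°₂, so n₃E°₃ = n₁E°₁ + n₂E°₂.
E°₃ = (2×+0.10 + 2×-0.09) / 4 = (+0.020) / 4 = +0.005 V.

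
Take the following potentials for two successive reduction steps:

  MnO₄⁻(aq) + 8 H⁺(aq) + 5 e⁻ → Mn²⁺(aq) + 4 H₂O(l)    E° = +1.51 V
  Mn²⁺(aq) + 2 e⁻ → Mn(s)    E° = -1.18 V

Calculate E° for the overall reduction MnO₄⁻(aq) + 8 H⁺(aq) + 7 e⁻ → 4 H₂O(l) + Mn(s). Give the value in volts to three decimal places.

+0.741 V

Standard free energies of sequential steps add: ΔG°₃ = ΔG°₁ + ΔG°₂, so n₃E°₃ = n₁E°₁ + n₂E°₂.
E°₃ = (5×+1.51 + 2×-1.18) / 7 = (+5.190) / 7 = +0.741 V.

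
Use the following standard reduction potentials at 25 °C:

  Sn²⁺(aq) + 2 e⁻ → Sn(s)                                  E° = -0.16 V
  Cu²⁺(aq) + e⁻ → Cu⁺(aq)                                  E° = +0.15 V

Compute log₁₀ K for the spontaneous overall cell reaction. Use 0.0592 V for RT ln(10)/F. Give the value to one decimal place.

Cathode: Cu²⁺/Cu⁺; anode: Sn²⁺/Sn. E°cell = +0.31 V, n = 2.
log K = nE°cell / 0.0592 = (2)(+0.31) / 0.0592 = 10.5.

10.5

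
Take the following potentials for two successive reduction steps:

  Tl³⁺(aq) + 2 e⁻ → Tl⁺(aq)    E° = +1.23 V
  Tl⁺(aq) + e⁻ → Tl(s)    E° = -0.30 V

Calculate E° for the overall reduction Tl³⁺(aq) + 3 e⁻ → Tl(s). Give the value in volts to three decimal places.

+0.720 V

Adding the free-energy changes (−nFE°) of the two steps gives −n₃FE°₃ = −n₁FE°₁ − n₂FE°₂.
E°₃ = (2×+1.23 + 1×-0.30) / 3 = (+2.160) / 3 = +0.720 V.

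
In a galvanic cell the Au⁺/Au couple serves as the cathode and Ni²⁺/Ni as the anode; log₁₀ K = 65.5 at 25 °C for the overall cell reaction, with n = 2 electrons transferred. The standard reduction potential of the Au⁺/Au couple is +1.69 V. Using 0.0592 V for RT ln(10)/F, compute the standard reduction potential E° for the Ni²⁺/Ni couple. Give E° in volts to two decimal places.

-0.25 V

E°cell = (0.0592/n)·log K = (0.0592/2)(65.5) = +1.939 V.
Since Au⁺/Au is the cathode and Ni²⁺/Ni the anode, E°cell = E°(Au⁺/Au) − E°(Ni²⁺/Ni).
So E°(Ni²⁺/Ni) = E°(Au⁺/Au) − E°cell = (+1.69) − (+1.939) = -0.25 V.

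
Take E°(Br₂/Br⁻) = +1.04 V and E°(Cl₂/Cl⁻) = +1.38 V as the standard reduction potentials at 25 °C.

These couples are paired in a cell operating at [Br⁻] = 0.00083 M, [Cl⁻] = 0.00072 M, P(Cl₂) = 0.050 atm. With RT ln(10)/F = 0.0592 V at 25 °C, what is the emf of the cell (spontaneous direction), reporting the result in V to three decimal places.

Cl₂/Cl⁻ is the cathode (higher E°), Br₂/Br⁻ the anode: E°cell = +1.38 − (+1.04) = +0.34 V, n = 2.
Overall: Cl₂(g) + 2 Br⁻(aq) → 2 Cl⁻(aq) + Br₂(l)
Q = [Cl⁻]^2 / (P(Cl₂)·[Br⁻]^2); log Q = 1.178.
E = E° − (0.0592/n) log Q = +0.34 − (0.0592/2)(1.178) = +0.305 V.

+0.305 V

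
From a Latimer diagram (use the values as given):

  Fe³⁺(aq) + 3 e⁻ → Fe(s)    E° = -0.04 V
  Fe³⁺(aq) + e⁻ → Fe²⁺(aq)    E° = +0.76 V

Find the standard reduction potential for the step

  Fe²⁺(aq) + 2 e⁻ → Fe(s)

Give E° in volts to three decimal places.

Sequential free energies add, so n₃E°₃ = n₁E°₁ + n₂E°₂.
With n₃ = 3, and the known step contributing 1×(+0.76) V, the unknown satisfies 2·E° = 3×(-0.04) − 1×(+0.76) = -0.880.
E° = -0.880 / 2 = -0.440 V.

-0.440 V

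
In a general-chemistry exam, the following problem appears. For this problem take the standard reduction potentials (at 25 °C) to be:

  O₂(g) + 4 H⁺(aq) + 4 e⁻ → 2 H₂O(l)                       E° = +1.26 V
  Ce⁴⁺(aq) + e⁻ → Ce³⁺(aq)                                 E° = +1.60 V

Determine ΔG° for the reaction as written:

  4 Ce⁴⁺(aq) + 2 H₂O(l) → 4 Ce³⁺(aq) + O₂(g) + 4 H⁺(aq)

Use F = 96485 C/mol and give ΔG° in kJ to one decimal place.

-131.2 kJ

As written, Ce⁴⁺/Ce³⁺ is reduced (cathode) and O₂/H₂O is oxidised (anode), so E°cell = (+1.60) − (+1.26) = +0.34 V.
Balancing electrons gives n = 4.
ΔG° = −nFE° = −(4)(96485)(+0.34) = -131,220 J = -131.2 kJ.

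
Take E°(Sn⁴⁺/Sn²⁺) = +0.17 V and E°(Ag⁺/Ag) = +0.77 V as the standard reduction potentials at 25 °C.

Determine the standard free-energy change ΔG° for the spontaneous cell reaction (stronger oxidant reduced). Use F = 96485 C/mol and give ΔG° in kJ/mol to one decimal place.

-115.8 kJ/mol

Ag⁺/Ag (E° = +0.77 V) is the cathode; Sn⁴⁺/Sn²⁺ (E° = +0.17 V) is the anode, so E°cell = +0.60 V.
Balancing electrons gives n = 2 (lcm of 1 and 2).
ΔG° = −nFE° = −(2)(96485)(+0.60) = -115,782 J = -115.8 kJ/mol.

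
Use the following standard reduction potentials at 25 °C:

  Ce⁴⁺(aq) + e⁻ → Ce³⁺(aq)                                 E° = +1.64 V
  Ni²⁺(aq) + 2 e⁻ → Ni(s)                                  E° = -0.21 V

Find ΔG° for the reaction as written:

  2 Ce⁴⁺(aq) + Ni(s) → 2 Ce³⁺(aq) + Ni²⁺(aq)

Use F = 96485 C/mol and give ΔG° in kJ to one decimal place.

-357.0 kJ

As written, Ce⁴⁺/Ce³⁺ is reduced (cathode) and Ni²⁺/Ni is oxidised (anode), so E°cell = (+1.64) − (-0.21) = +1.85 V.
Balancing electrons gives n = 2.
ΔG° = −nFE° = −(2)(96485)(+1.85) = -356,994 J = -357.0 kJ.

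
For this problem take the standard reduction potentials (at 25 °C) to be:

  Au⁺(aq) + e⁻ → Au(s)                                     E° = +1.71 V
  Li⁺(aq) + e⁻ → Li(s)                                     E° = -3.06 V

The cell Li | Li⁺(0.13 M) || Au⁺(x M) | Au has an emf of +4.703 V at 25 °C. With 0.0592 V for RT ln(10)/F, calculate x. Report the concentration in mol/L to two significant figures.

Au⁺/Au is the cathode, Li⁺/Li the anode: E°cell = +4.77 V, n = 1.
Overall reaction: Au⁺(aq) + Li(s) → Au(s) + Li⁺(aq); Q = [Li⁺]^1/[Au⁺]^1.
From E = E° − (0.0592/n) log Q: log Q = (E° − E)·n/0.0592 = (+4.77 − (+4.703))·1/0.0592 = 1.1318.
So 1·log[Au⁺] = 1·log(0.13) − log Q = -0.8861 − (1.1318) = -2.0179; [Au⁺] = 10^(-2.0179) ≈ 0.0096 M.

0.0096 M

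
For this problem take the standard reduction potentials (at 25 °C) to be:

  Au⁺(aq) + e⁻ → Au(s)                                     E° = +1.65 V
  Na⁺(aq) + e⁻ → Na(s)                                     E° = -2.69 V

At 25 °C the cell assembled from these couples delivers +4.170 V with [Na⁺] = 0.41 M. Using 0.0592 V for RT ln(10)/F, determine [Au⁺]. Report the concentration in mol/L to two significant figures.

Au⁺/Au is the cathode, Na⁺/Na the anode: E°cell = +4.34 V, n = 1.
Overall reaction: Au⁺(aq) + Na(s) → Au(s) + Na⁺(aq); Q = [Na⁺]^1/[Au⁺]^1.
From E = E° − (0.0592/n) log Q: log Q = (E° − E)·n/0.0592 = (+4.34 − (+4.170))·1/0.0592 = 2.8716.
So 1·log[Au⁺] = 1·log(0.41) − log Q = -0.3872 − (2.8716) = -3.2588; [Au⁺] = 10^(-3.2588) ≈ 0.00055 M.

0.00055 M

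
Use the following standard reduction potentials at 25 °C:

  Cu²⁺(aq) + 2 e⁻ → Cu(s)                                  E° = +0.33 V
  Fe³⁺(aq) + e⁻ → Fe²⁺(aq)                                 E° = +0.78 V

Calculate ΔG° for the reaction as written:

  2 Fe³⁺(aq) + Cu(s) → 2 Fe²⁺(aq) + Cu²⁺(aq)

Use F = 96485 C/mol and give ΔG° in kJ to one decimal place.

As written, Fe³⁺/Fe²⁺ is reduced (cathode) and Cu²⁺/Cu is oxidised (anode), so E°cell = (+0.78) − (+0.33) = +0.45 V.
Balancing electrons gives n = 2.
ΔG° = −nFE° = −(2)(96485)(+0.45) = -86,836 J = -86.8 kJ.

-86.8 kJ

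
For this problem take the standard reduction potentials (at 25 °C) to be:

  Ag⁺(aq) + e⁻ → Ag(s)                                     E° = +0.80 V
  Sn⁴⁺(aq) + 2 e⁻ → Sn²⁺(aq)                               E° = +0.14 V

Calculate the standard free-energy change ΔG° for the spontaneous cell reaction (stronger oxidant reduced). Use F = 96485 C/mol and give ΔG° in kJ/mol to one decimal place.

Ag⁺/Ag (E° = +0.80 V) is the cathode; Sn⁴⁺/Sn²⁺ (E° = +0.14 V) is the anode, so E°cell = +0.66 V.
Balancing electrons gives n = 2 (lcm of 1 and 2).
ΔG° = −nFE° = −(2)(96485)(+0.66) = -127,360 J = -127.4 kJ/mol.

-127.4 kJ/mol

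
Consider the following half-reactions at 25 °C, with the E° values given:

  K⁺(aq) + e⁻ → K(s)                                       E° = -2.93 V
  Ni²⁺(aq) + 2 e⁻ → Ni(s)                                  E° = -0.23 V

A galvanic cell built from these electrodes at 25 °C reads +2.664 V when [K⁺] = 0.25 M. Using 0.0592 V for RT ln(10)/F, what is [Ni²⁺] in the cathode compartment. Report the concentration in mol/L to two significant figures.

0.0038 M

Ni²⁺/Ni is the cathode, K⁺/K the anode: E°cell = +2.70 V, n = 2.
Overall reaction: Ni²⁺(aq) + 2 K(s) → Ni(s) + 2 K⁺(aq); Q = [K⁺]^2/[Ni²⁺]^1.
From E = E° − (0.0592/n) log Q: log Q = (E° − E)·n/0.0592 = (+2.70 − (+2.664))·2/0.0592 = 1.2162.
So 1·log[Ni²⁺] = 2·log(0.25) − log Q = -1.2041 − (1.2162) = -2.4203; [Ni²⁺] = 10^(-2.4203) ≈ 0.0038 M.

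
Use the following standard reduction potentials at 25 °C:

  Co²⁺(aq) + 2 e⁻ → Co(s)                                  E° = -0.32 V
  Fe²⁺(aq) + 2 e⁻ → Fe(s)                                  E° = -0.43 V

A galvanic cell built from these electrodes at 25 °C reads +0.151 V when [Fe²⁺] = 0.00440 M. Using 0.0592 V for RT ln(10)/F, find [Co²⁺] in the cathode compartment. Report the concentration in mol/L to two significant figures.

0.11 M

Co²⁺/Co is the cathode, Fe²⁺/Fe the anode: E°cell = +0.11 V, n = 2.
Overall reaction: Co²⁺(aq) + Fe(s) → Co(s) + Fe²⁺(aq); Q = [Fe²⁺]^1/[Co²⁺]^1.
From E = E° − (0.0592/n) log Q: log Q = (E° − E)·n/0.0592 = (+0.11 − (+0.151))·2/0.0592 = -1.3851.
So 1·log[Co²⁺] = 1·log(0.0044) − log Q = -2.3565 − (-1.3851) = -0.9714; [Co²⁺] = 10^(-0.9714) ≈ 0.11 M.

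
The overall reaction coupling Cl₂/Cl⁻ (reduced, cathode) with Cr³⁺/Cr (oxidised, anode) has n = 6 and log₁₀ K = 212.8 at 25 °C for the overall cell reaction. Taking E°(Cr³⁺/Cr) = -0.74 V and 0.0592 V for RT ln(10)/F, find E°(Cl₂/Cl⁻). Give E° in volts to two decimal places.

+1.36 V

E°cell = (0.0592/n)·log K = (0.0592/6)(212.8) = +2.100 V.
Since Cl₂/Cl⁻ is the cathode and Cr³⁺/Cr the anode, E°cell = E°(Cl₂/Cl⁻) − E°(Cr³⁺/Cr).
So E°(Cl₂/Cl⁻) = E°cell + E°(Cr³⁺/Cr) = +2.100 + (-0.74) = +1.36 V.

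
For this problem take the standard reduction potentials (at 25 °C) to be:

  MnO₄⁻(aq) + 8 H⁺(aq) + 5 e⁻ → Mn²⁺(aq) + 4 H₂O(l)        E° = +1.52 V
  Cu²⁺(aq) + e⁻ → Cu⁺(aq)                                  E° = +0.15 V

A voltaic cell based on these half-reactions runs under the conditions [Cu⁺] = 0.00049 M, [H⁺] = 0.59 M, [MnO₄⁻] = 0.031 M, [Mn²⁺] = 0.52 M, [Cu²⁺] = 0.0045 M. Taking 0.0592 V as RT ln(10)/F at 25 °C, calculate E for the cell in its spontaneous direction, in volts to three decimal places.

MnO₄⁻/Mn²⁺ is the cathode (higher E°), Cu²⁺/Cu⁺ the anode: E°cell = +1.52 − (+0.15) = +1.37 V, n = 5.
Overall: MnO₄⁻(aq) + 8 H⁺(aq) + 5 Cu⁺(aq) → Mn²⁺(aq) + 4 H₂O(l) + 5 Cu²⁺(aq)
Q = [Mn²⁺]·[Cu²⁺]^5 / ([MnO₄⁻]·[H⁺]^8·[Cu⁺]^5); log Q = 7.873.
E = E° − (0.0592/n) log Q = +1.37 − (0.0592/5)(7.873) = +1.277 V.

+1.277 V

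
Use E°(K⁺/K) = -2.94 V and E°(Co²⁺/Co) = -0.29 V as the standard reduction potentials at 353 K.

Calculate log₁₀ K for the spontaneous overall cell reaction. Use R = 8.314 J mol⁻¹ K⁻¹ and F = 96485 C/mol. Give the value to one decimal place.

Cathode: Co²⁺/Co; anode: K⁺/K. E°cell = (-0.29) − (-2.94) = +2.65 V, with n = 2.
ΔG° = −nFE° = −RT ln K, so ln K = nFE°/(RT) = (2)(96485)(+2.65) / ((8.314)(353)) = 174.241.
log₁₀ K = 174.241 / ln 10 = 75.7.

75.7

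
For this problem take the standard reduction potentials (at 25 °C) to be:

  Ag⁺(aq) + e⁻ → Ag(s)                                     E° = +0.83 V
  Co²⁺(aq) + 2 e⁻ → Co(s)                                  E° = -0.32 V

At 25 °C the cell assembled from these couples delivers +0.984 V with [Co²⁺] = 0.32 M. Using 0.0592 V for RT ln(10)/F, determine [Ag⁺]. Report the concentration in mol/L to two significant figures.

0.00089 M

Ag⁺/Ag is the cathode, Co²⁺/Co the anode: E°cell = +1.15 V, n = 2.
Overall reaction: 2 Ag⁺(aq) + Co(s) → 2 Ag(s) + Co²⁺(aq); Q = [Co²⁺]^1/[Ag⁺]^2.
From E = E° − (0.0592/n) log Q: log Q = (E° − E)·n/0.0592 = (+1.15 − (+0.984))·2/0.0592 = 5.6081.
So 2·log[Ag⁺] = 1·log(0.32) − log Q = -0.4949 − (5.6081) = -6.1030; log[Ag⁺] = -6.1030 / 2 = -3.0515; [Ag⁺] = 10^(-3.0515) ≈ 0.00089 M.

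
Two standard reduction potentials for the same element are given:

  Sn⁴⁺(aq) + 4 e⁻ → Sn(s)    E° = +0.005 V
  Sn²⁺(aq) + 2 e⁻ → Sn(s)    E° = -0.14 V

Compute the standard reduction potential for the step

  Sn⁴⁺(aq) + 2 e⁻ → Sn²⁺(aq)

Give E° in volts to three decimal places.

Sequential free energies add, so n₃E°₃ = n₁E°₁ + n₂E°₂.
With n₃ = 4, and the known step contributing 2×(-0.14) V, the unknown satisfies 2·E° = 4×(+0.005) − 2×(-0.14) = +0.300.
E° = +0.300 / 2 = +0.150 V.

+0.150 V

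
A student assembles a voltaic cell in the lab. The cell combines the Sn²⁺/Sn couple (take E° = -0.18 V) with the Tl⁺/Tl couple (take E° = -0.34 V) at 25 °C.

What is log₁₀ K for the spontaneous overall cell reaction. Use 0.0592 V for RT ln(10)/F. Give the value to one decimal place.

5.4

Cathode: Sn²⁺/Sn; anode: Tl⁺/Tl. E°cell = +0.16 V, n = 2.
log K = nE°cell / 0.0592 = (2)(+0.16) / 0.0592 = 5.4.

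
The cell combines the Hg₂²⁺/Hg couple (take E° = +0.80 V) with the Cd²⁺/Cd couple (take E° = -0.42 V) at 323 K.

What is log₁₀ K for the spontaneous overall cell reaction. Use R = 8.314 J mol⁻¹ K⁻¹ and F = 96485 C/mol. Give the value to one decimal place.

Cathode: Hg₂²⁺/Hg; anode: Cd²⁺/Cd. E°cell = (+0.80) − (-0.42) = +1.22 V, with n = 2.
ΔG° = −nFE° = −RT ln K, so ln K = nFE°/(RT) = (2)(96485)(+1.22) / ((8.314)(323)) = 87.667.
log₁₀ K = 87.667 / ln 10 = 38.1.

38.1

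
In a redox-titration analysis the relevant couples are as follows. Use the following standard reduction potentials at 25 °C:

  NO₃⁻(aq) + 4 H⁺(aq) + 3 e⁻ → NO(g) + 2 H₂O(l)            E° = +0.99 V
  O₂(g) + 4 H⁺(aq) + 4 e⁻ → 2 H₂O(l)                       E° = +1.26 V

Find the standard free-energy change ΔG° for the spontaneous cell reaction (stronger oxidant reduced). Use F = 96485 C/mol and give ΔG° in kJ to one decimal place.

-312.6 kJ

O₂/H₂O (E° = +1.26 V) is the cathode; NO₃⁻/NO (E° = +0.99 V) is the anode, so E°cell = +0.27 V.
Balancing electrons gives n = 12 (lcm of 4 and 3).
ΔG° = −nFE° = −(12)(96485)(+0.27) = -312,611 J = -312.6 kJ.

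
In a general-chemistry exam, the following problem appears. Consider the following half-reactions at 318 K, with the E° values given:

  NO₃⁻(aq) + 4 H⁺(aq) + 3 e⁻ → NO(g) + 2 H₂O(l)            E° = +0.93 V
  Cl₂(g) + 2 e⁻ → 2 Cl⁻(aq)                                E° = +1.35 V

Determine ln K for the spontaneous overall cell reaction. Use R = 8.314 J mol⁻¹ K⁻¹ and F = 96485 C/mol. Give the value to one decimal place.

92.0

Cathode: Cl₂/Cl⁻; anode: NO₃⁻/NO. E°cell = (+1.35) − (+0.93) = +0.42 V, with n = 6.
ΔG° = −nFE° = −RT ln K, so ln K = nFE°/(RT) = (6)(96485)(+0.42) / ((8.314)(318)) = 91.965.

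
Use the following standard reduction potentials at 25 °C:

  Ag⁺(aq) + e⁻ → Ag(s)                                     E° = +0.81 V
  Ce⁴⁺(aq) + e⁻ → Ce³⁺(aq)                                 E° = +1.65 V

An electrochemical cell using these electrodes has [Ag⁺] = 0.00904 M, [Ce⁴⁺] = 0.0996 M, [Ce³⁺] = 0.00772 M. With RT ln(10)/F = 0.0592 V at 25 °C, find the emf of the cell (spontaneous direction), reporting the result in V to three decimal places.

+1.027 V

Ce⁴⁺/Ce³⁺ is the cathode (higher E°), Ag⁺/Ag the anode: E°cell = +1.65 − (+0.81) = +0.84 V, n = 1.
Overall: Ce⁴⁺(aq) + Ag(s) → Ce³⁺(aq) + Ag⁺(aq)
Q = [Ce³⁺]·[Ag⁺] / ([Ce⁴⁺]); log Q = -3.154.
E = E° − (0.0592/n) log Q = +0.84 − (0.0592/1)(-3.154) = +1.027 V.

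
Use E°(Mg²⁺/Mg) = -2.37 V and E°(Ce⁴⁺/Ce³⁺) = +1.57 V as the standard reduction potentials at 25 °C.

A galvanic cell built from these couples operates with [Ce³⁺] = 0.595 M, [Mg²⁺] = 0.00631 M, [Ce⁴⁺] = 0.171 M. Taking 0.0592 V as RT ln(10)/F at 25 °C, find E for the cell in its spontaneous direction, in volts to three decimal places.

Ce⁴⁺/Ce³⁺ is the cathode (higher E°), Mg²⁺/Mg the anode: E°cell = +1.57 − (-2.37) = +3.94 V, n = 2.
Overall: 2 Ce⁴⁺(aq) + Mg(s) → 2 Ce³⁺(aq) + Mg²⁺(aq)
Q = [Ce³⁺]^2·[Mg²⁺] / ([Ce⁴⁺]^2); log Q = -1.117.
E = E° − (0.0592/n) log Q = +3.94 − (0.0592/2)(-1.117) = +3.973 V.

+3.973 V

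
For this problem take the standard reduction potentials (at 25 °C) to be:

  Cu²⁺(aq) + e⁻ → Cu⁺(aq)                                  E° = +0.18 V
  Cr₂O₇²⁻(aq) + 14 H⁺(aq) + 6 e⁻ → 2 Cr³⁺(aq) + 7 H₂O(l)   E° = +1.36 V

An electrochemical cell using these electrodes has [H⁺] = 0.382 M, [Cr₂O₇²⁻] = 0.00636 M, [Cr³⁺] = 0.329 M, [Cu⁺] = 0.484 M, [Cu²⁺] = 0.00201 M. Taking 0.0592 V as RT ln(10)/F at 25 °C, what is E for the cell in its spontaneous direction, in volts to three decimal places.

+1.251 V

Cr₂O₇²⁻/Cr³⁺ is the cathode (higher E°), Cu²⁺/Cu⁺ the anode: E°cell = +1.36 − (+0.18) = +1.18 V, n = 6.
Overall: Cr₂O₇²⁻(aq) + 14 H⁺(aq) + 6 Cu⁺(aq) → 2 Cr³⁺(aq) + 7 H₂O(l) + 6 Cu²⁺(aq)
Q = [Cr³⁺]^2·[Cu²⁺]^6 / ([Cr₂O₇²⁻]·[H⁺]^14·[Cu⁺]^6); log Q = -7.208.
E = E° − (0.0592/n) log Q = +1.18 − (0.0592/6)(-7.208) = +1.251 V.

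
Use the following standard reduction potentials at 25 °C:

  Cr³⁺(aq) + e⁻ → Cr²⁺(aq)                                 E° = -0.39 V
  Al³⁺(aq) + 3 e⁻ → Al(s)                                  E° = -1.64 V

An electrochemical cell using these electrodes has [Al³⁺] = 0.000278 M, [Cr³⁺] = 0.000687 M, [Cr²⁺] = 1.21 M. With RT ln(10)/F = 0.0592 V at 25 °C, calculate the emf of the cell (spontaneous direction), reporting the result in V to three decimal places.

+1.128 V

Cr³⁺/Cr²⁺ is the cathode (higher E°), Al³⁺/Al the anode: E°cell = -0.39 − (-1.64) = +1.25 V, n = 3.
Overall: 3 Cr³⁺(aq) + Al(s) → 3 Cr²⁺(aq) + Al³⁺(aq)
Q = [Cr²⁺]^3·[Al³⁺] / ([Cr³⁺]^3); log Q = 6.182.
E = E° − (0.0592/n) log Q = +1.25 − (0.0592/3)(6.182) = +1.128 V.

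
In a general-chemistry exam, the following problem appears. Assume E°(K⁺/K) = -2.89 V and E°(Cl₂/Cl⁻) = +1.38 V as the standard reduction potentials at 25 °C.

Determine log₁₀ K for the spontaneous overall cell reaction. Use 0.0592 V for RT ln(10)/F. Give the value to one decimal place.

Cathode: Cl₂/Cl⁻; anode: K⁺/K. E°cell = +4.27 V, n = 2.
log K = nE°cell / 0.0592 = (2)(+4.27) / 0.0592 = 144.3.

144.3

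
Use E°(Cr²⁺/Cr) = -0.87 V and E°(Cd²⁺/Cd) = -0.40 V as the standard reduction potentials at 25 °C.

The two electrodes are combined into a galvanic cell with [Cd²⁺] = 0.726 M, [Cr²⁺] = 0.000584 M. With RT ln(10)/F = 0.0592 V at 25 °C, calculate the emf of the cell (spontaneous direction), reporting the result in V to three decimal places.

+0.562 V

Cd²⁺/Cd is the cathode (higher E°), Cr²⁺/Cr the anode: E°cell = -0.40 − (-0.87) = +0.47 V, n = 2.
Overall: Cd²⁺(aq) + Cr(s) → Cd(s) + Cr²⁺(aq)
Q = [Cr²⁺] / ([Cd²⁺]); log Q = -3.095.
E = E° − (0.0592/n) log Q = +0.47 − (0.0592/2)(-3.095) = +0.562 V.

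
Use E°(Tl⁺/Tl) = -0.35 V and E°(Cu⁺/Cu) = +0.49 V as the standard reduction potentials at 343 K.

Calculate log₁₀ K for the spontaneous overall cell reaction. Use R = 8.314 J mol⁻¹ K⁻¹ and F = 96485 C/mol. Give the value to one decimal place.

12.3

Cathode: Cu⁺/Cu; anode: Tl⁺/Tl. E°cell = (+0.49) − (-0.35) = +0.84 V, with n = 1.
ΔG° = −nFE° = −RT ln K, so ln K = nFE°/(RT) = (1)(96485)(+0.84) / ((8.314)(343)) = 28.421.
log₁₀ K = 28.421 / ln 10 = 12.3.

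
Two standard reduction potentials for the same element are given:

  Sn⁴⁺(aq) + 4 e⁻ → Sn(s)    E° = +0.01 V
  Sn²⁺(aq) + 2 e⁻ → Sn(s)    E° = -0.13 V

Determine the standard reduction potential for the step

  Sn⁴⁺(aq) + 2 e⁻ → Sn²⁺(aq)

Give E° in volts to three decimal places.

Sequential free energies add, so n₃E°₃ = n₁E°₁ + n₂E°₂.
With n₃ = 4, and the known step contributing 2×(-0.13) V, the unknown satisfies 2·E° = 4×(+0.01) − 2×(-0.13) = +0.300.
E° = +0.300 / 2 = +0.150 V.

+0.150 V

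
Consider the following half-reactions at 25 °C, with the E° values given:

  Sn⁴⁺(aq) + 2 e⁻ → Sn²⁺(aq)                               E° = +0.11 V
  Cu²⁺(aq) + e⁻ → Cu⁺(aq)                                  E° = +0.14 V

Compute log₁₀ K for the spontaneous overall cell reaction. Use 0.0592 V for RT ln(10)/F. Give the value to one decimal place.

1.0

Cathode: Cu²⁺/Cu⁺; anode: Sn⁴⁺/Sn²⁺. E°cell = +0.03 V, n = 2.
log K = nE°cell / 0.0592 = (2)(+0.03) / 0.0592 = 1.0.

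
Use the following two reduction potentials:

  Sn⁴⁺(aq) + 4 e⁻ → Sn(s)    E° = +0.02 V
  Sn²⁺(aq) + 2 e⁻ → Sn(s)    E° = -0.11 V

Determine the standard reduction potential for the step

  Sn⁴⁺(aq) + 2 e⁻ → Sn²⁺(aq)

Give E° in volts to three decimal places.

+0.150 V

Sequential free energies add, so n₃E°₃ = n₁E°₁ + n₂E°₂.
With n₃ = 4, and the known step contributing 2×(-0.11) V, the unknown satisfies 2·E° = 4×(+0.02) − 2×(-0.11) = +0.300.
E° = +0.300 / 2 = +0.150 V.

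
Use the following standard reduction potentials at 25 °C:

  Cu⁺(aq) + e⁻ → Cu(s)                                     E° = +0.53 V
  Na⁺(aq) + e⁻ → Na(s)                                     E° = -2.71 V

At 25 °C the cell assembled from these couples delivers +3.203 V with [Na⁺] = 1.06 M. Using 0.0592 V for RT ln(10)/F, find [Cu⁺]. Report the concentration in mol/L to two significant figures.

0.25 M

Cu⁺/Cu is the cathode, Na⁺/Na the anode: E°cell = +3.24 V, n = 1.
Overall reaction: Cu⁺(aq) + Na(s) → Cu(s) + Na⁺(aq); Q = [Na⁺]^1/[Cu⁺]^1.
From E = E° − (0.0592/n) log Q: log Q = (E° − E)·n/0.0592 = (+3.24 − (+3.203))·1/0.0592 = 0.6250.
So 1·log[Cu⁺] = 1·log(1.06) − log Q = 0.0253 − (0.6250) = -0.5997; [Cu⁺] = 10^(-0.5997) ≈ 0.25 M.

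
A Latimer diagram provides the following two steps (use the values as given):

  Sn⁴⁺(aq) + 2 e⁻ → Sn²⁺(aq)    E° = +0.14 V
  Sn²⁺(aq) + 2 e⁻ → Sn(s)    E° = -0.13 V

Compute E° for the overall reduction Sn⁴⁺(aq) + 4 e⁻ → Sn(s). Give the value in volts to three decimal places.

Standard free energies of sequential steps add: ΔG°₃ = ΔG°₁ + ΔG°₂, so n₃E°₃ = n₁E°₁ + n₂E°₂.
E°₃ = (2×+0.14 + 2×-0.13) / 4 = (+0.020) / 4 = +0.005 V.

+0.005 V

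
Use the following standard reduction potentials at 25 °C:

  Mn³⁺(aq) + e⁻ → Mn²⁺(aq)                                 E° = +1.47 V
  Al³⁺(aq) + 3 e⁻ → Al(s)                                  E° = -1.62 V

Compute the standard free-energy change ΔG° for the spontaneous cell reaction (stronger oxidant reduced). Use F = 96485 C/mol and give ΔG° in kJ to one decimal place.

-894.4 kJ

Mn³⁺/Mn²⁺ (E° = +1.47 V) is the cathode; Al³⁺/Al (E° = -1.62 V) is the anode, so E°cell = +3.09 V.
Balancing electrons gives n = 3 (lcm of 1 and 3).
ΔG° = −nFE° = −(3)(96485)(+3.09) = -894,416 J = -894.4 kJ.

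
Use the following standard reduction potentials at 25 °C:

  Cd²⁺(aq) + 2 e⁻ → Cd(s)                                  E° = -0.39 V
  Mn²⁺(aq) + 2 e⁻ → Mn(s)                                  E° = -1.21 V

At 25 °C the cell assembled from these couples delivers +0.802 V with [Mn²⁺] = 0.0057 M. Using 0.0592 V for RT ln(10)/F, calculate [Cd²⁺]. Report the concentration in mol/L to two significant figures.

0.0014 M

Cd²⁺/Cd is the cathode, Mn²⁺/Mn the anode: E°cell = +0.82 V, n = 2.
Overall reaction: Cd²⁺(aq) + Mn(s) → Cd(s) + Mn²⁺(aq); Q = [Mn²⁺]^1/[Cd²⁺]^1.
From E = E° − (0.0592/n) log Q: log Q = (E° − E)·n/0.0592 = (+0.82 − (+0.802))·2/0.0592 = 0.6081.
So 1·log[Cd²⁺] = 1·log(0.0057) − log Q = -2.2441 − (0.6081) = -2.8522; [Cd²⁺] = 10^(-2.8522) ≈ 0.0014 M.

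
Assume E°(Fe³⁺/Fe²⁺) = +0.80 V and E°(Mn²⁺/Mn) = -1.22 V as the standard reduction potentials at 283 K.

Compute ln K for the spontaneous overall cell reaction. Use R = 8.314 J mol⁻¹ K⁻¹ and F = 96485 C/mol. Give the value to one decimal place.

Cathode: Fe³⁺/Fe²⁺; anode: Mn²⁺/Mn. E°cell = (+0.80) − (-1.22) = +2.02 V, with n = 2.
ΔG° = −nFE° = −RT ln K, so ln K = nFE°/(RT) = (2)(96485)(+2.02) / ((8.314)(283)) = 165.670.

165.7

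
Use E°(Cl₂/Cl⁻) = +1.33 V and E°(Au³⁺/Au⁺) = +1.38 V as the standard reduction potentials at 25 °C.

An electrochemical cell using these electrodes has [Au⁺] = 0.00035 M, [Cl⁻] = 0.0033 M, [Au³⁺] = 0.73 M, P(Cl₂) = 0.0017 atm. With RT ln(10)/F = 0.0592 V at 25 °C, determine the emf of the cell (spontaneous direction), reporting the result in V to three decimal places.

+0.083 V

Au³⁺/Au⁺ is the cathode (higher E°), Cl₂/Cl⁻ the anode: E°cell = +1.38 − (+1.33) = +0.05 V, n = 2.
Overall: Au³⁺(aq) + 2 Cl⁻(aq) → Au⁺(aq) + Cl₂(g)
Q = [Au⁺]·P(Cl₂) / ([Au³⁺]·[Cl⁻]^2); log Q = -1.126.
E = E° − (0.0592/n) log Q = +0.05 − (0.0592/2)(-1.126) = +0.083 V.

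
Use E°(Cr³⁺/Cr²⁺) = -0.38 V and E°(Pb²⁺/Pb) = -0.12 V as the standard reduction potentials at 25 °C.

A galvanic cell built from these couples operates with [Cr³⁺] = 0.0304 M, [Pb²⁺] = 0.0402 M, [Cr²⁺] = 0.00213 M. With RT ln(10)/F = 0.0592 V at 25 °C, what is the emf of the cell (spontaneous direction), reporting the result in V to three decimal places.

Pb²⁺/Pb is the cathode (higher E°), Cr³⁺/Cr²⁺ the anode: E°cell = -0.12 − (-0.38) = +0.26 V, n = 2.
Overall: Pb²⁺(aq) + 2 Cr²⁺(aq) → Pb(s) + 2 Cr³⁺(aq)
Q = [Cr³⁺]^2 / ([Pb²⁺]·[Cr²⁺]^2); log Q = 3.705.
E = E° − (0.0592/n) log Q = +0.26 − (0.0592/2)(3.705) = +0.150 V.

+0.150 V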